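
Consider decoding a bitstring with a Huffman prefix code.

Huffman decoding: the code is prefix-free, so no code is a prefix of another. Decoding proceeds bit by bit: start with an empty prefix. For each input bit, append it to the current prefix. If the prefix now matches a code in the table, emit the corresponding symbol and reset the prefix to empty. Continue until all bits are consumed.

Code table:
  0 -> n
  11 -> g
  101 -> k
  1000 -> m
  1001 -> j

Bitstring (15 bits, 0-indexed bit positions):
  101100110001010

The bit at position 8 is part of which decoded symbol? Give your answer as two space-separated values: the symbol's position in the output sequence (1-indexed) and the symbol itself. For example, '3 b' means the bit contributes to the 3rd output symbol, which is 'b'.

Answer: 3 m

Derivation:
Bit 0: prefix='1' (no match yet)
Bit 1: prefix='10' (no match yet)
Bit 2: prefix='101' -> emit 'k', reset
Bit 3: prefix='1' (no match yet)
Bit 4: prefix='10' (no match yet)
Bit 5: prefix='100' (no match yet)
Bit 6: prefix='1001' -> emit 'j', reset
Bit 7: prefix='1' (no match yet)
Bit 8: prefix='10' (no match yet)
Bit 9: prefix='100' (no match yet)
Bit 10: prefix='1000' -> emit 'm', reset
Bit 11: prefix='1' (no match yet)
Bit 12: prefix='10' (no match yet)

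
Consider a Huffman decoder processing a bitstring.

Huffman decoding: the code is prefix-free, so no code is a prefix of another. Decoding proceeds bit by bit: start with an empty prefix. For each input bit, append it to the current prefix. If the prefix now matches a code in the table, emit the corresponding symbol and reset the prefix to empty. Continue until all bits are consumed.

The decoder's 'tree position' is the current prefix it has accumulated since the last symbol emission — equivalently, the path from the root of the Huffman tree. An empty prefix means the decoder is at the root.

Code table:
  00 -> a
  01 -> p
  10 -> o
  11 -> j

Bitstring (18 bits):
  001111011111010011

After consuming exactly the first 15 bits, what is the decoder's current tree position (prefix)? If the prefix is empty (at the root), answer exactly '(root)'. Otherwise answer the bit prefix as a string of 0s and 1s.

Bit 0: prefix='0' (no match yet)
Bit 1: prefix='00' -> emit 'a', reset
Bit 2: prefix='1' (no match yet)
Bit 3: prefix='11' -> emit 'j', reset
Bit 4: prefix='1' (no match yet)
Bit 5: prefix='11' -> emit 'j', reset
Bit 6: prefix='0' (no match yet)
Bit 7: prefix='01' -> emit 'p', reset
Bit 8: prefix='1' (no match yet)
Bit 9: prefix='11' -> emit 'j', reset
Bit 10: prefix='1' (no match yet)
Bit 11: prefix='11' -> emit 'j', reset
Bit 12: prefix='0' (no match yet)
Bit 13: prefix='01' -> emit 'p', reset
Bit 14: prefix='0' (no match yet)

Answer: 0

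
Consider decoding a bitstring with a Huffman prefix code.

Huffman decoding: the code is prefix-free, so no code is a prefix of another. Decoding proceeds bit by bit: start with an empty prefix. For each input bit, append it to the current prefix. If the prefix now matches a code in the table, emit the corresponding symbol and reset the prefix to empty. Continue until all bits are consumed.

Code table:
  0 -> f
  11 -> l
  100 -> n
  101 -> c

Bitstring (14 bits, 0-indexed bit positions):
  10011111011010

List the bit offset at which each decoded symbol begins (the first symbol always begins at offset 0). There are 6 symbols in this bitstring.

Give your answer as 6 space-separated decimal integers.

Answer: 0 3 5 7 10 13

Derivation:
Bit 0: prefix='1' (no match yet)
Bit 1: prefix='10' (no match yet)
Bit 2: prefix='100' -> emit 'n', reset
Bit 3: prefix='1' (no match yet)
Bit 4: prefix='11' -> emit 'l', reset
Bit 5: prefix='1' (no match yet)
Bit 6: prefix='11' -> emit 'l', reset
Bit 7: prefix='1' (no match yet)
Bit 8: prefix='10' (no match yet)
Bit 9: prefix='101' -> emit 'c', reset
Bit 10: prefix='1' (no match yet)
Bit 11: prefix='10' (no match yet)
Bit 12: prefix='101' -> emit 'c', reset
Bit 13: prefix='0' -> emit 'f', reset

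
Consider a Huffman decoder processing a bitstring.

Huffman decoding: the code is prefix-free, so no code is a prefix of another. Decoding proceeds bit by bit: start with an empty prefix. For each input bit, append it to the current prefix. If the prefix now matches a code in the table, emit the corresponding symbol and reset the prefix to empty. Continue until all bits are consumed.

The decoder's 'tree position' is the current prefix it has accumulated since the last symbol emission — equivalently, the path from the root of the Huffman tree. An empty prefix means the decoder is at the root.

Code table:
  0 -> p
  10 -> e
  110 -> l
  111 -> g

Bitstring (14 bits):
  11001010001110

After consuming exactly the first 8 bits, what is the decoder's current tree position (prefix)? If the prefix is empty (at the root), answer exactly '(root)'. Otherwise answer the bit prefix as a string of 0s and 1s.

Answer: (root)

Derivation:
Bit 0: prefix='1' (no match yet)
Bit 1: prefix='11' (no match yet)
Bit 2: prefix='110' -> emit 'l', reset
Bit 3: prefix='0' -> emit 'p', reset
Bit 4: prefix='1' (no match yet)
Bit 5: prefix='10' -> emit 'e', reset
Bit 6: prefix='1' (no match yet)
Bit 7: prefix='10' -> emit 'e', reset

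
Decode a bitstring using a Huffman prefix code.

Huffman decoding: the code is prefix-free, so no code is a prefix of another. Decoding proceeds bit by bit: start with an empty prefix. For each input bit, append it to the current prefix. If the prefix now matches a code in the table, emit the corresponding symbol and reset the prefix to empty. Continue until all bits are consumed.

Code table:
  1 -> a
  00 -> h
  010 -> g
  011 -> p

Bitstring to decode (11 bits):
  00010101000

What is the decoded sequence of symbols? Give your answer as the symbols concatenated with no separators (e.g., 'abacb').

Bit 0: prefix='0' (no match yet)
Bit 1: prefix='00' -> emit 'h', reset
Bit 2: prefix='0' (no match yet)
Bit 3: prefix='01' (no match yet)
Bit 4: prefix='010' -> emit 'g', reset
Bit 5: prefix='1' -> emit 'a', reset
Bit 6: prefix='0' (no match yet)
Bit 7: prefix='01' (no match yet)
Bit 8: prefix='010' -> emit 'g', reset
Bit 9: prefix='0' (no match yet)
Bit 10: prefix='00' -> emit 'h', reset

Answer: hgagh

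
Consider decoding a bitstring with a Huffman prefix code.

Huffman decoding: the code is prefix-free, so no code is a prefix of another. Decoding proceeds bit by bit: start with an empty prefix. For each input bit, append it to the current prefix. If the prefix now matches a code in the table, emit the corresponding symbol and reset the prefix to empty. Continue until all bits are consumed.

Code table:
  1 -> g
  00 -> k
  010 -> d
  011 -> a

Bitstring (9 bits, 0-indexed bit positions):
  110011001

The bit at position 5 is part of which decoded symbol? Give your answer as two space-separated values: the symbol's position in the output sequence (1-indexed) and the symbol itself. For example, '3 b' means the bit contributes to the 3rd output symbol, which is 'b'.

Bit 0: prefix='1' -> emit 'g', reset
Bit 1: prefix='1' -> emit 'g', reset
Bit 2: prefix='0' (no match yet)
Bit 3: prefix='00' -> emit 'k', reset
Bit 4: prefix='1' -> emit 'g', reset
Bit 5: prefix='1' -> emit 'g', reset
Bit 6: prefix='0' (no match yet)
Bit 7: prefix='00' -> emit 'k', reset
Bit 8: prefix='1' -> emit 'g', reset

Answer: 5 g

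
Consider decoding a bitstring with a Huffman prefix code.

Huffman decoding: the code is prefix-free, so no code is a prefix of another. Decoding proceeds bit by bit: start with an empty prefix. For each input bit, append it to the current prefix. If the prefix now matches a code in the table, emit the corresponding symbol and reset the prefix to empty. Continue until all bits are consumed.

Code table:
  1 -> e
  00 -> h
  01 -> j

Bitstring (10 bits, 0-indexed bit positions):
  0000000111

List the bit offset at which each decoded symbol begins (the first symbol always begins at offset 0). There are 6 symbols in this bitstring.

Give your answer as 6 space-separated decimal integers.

Answer: 0 2 4 6 8 9

Derivation:
Bit 0: prefix='0' (no match yet)
Bit 1: prefix='00' -> emit 'h', reset
Bit 2: prefix='0' (no match yet)
Bit 3: prefix='00' -> emit 'h', reset
Bit 4: prefix='0' (no match yet)
Bit 5: prefix='00' -> emit 'h', reset
Bit 6: prefix='0' (no match yet)
Bit 7: prefix='01' -> emit 'j', reset
Bit 8: prefix='1' -> emit 'e', reset
Bit 9: prefix='1' -> emit 'e', reset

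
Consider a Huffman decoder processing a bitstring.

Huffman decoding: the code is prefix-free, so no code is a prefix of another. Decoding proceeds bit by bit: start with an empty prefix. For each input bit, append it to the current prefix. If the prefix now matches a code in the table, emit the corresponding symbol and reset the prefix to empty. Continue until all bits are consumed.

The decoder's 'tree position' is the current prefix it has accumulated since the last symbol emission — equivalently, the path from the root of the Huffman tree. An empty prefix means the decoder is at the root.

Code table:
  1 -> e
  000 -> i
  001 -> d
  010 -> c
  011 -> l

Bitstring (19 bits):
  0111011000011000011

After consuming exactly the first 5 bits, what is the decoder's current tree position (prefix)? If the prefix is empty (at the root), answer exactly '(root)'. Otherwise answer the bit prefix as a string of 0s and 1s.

Answer: 0

Derivation:
Bit 0: prefix='0' (no match yet)
Bit 1: prefix='01' (no match yet)
Bit 2: prefix='011' -> emit 'l', reset
Bit 3: prefix='1' -> emit 'e', reset
Bit 4: prefix='0' (no match yet)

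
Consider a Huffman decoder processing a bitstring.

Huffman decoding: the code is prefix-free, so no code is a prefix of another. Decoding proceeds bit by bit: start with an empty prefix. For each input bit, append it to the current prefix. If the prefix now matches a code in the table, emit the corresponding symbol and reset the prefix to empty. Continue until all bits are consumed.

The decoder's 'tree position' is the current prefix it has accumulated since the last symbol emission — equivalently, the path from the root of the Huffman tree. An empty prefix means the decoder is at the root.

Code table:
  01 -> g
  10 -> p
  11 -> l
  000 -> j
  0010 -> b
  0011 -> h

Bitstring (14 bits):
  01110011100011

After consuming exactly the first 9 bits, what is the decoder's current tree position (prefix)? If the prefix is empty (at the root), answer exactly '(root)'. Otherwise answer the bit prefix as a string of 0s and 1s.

Answer: 1

Derivation:
Bit 0: prefix='0' (no match yet)
Bit 1: prefix='01' -> emit 'g', reset
Bit 2: prefix='1' (no match yet)
Bit 3: prefix='11' -> emit 'l', reset
Bit 4: prefix='0' (no match yet)
Bit 5: prefix='00' (no match yet)
Bit 6: prefix='001' (no match yet)
Bit 7: prefix='0011' -> emit 'h', reset
Bit 8: prefix='1' (no match yet)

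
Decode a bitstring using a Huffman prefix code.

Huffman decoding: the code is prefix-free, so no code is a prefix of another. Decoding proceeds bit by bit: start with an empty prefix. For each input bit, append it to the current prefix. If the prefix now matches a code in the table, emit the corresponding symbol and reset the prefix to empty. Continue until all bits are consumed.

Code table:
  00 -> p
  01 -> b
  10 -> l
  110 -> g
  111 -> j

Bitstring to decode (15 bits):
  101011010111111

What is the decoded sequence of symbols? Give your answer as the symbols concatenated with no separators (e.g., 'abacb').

Bit 0: prefix='1' (no match yet)
Bit 1: prefix='10' -> emit 'l', reset
Bit 2: prefix='1' (no match yet)
Bit 3: prefix='10' -> emit 'l', reset
Bit 4: prefix='1' (no match yet)
Bit 5: prefix='11' (no match yet)
Bit 6: prefix='110' -> emit 'g', reset
Bit 7: prefix='1' (no match yet)
Bit 8: prefix='10' -> emit 'l', reset
Bit 9: prefix='1' (no match yet)
Bit 10: prefix='11' (no match yet)
Bit 11: prefix='111' -> emit 'j', reset
Bit 12: prefix='1' (no match yet)
Bit 13: prefix='11' (no match yet)
Bit 14: prefix='111' -> emit 'j', reset

Answer: llgljj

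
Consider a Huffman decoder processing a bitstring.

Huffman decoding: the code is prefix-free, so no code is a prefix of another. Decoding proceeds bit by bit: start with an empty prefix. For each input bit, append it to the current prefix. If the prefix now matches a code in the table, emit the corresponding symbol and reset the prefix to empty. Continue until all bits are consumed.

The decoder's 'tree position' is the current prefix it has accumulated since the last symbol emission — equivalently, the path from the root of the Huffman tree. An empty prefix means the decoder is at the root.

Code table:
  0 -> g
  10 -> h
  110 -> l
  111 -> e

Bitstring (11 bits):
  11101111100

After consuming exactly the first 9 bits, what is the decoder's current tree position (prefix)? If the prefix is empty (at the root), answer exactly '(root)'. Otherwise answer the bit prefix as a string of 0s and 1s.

Answer: 11

Derivation:
Bit 0: prefix='1' (no match yet)
Bit 1: prefix='11' (no match yet)
Bit 2: prefix='111' -> emit 'e', reset
Bit 3: prefix='0' -> emit 'g', reset
Bit 4: prefix='1' (no match yet)
Bit 5: prefix='11' (no match yet)
Bit 6: prefix='111' -> emit 'e', reset
Bit 7: prefix='1' (no match yet)
Bit 8: prefix='11' (no match yet)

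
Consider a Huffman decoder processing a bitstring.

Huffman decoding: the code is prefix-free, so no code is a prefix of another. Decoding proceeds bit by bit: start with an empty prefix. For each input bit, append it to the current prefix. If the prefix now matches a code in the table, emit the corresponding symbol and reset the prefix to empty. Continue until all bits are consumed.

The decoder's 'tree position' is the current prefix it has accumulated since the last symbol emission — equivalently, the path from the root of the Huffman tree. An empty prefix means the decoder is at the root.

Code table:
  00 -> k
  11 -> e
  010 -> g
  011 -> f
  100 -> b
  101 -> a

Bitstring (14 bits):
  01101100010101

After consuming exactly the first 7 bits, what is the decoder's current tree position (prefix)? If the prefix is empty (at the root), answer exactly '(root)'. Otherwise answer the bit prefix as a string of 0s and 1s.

Bit 0: prefix='0' (no match yet)
Bit 1: prefix='01' (no match yet)
Bit 2: prefix='011' -> emit 'f', reset
Bit 3: prefix='0' (no match yet)
Bit 4: prefix='01' (no match yet)
Bit 5: prefix='011' -> emit 'f', reset
Bit 6: prefix='0' (no match yet)

Answer: 0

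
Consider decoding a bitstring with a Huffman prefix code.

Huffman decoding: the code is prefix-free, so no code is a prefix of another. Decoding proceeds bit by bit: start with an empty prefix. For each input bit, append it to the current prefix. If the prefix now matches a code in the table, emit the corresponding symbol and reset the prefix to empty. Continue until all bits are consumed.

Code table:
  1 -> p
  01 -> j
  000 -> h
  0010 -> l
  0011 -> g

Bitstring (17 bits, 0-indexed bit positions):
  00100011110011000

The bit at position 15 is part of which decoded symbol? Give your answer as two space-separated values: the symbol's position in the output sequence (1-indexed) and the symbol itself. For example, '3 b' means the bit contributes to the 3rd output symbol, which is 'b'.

Answer: 6 h

Derivation:
Bit 0: prefix='0' (no match yet)
Bit 1: prefix='00' (no match yet)
Bit 2: prefix='001' (no match yet)
Bit 3: prefix='0010' -> emit 'l', reset
Bit 4: prefix='0' (no match yet)
Bit 5: prefix='00' (no match yet)
Bit 6: prefix='001' (no match yet)
Bit 7: prefix='0011' -> emit 'g', reset
Bit 8: prefix='1' -> emit 'p', reset
Bit 9: prefix='1' -> emit 'p', reset
Bit 10: prefix='0' (no match yet)
Bit 11: prefix='00' (no match yet)
Bit 12: prefix='001' (no match yet)
Bit 13: prefix='0011' -> emit 'g', reset
Bit 14: prefix='0' (no match yet)
Bit 15: prefix='00' (no match yet)
Bit 16: prefix='000' -> emit 'h', reset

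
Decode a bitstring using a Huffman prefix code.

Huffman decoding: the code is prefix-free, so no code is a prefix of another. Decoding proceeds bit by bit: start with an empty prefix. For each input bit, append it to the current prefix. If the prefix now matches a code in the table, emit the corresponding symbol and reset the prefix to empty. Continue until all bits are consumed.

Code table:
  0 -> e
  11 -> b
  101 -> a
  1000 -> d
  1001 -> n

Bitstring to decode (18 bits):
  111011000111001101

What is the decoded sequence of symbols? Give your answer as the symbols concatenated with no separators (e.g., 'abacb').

Bit 0: prefix='1' (no match yet)
Bit 1: prefix='11' -> emit 'b', reset
Bit 2: prefix='1' (no match yet)
Bit 3: prefix='10' (no match yet)
Bit 4: prefix='101' -> emit 'a', reset
Bit 5: prefix='1' (no match yet)
Bit 6: prefix='10' (no match yet)
Bit 7: prefix='100' (no match yet)
Bit 8: prefix='1000' -> emit 'd', reset
Bit 9: prefix='1' (no match yet)
Bit 10: prefix='11' -> emit 'b', reset
Bit 11: prefix='1' (no match yet)
Bit 12: prefix='10' (no match yet)
Bit 13: prefix='100' (no match yet)
Bit 14: prefix='1001' -> emit 'n', reset
Bit 15: prefix='1' (no match yet)
Bit 16: prefix='10' (no match yet)
Bit 17: prefix='101' -> emit 'a', reset

Answer: badbna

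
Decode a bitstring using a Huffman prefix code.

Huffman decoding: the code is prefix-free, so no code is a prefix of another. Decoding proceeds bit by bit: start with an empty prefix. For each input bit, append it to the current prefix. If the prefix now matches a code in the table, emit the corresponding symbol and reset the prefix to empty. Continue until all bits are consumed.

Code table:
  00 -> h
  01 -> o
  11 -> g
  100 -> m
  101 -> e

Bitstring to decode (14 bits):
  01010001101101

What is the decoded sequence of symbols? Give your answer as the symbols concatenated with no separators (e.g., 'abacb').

Answer: oohoee

Derivation:
Bit 0: prefix='0' (no match yet)
Bit 1: prefix='01' -> emit 'o', reset
Bit 2: prefix='0' (no match yet)
Bit 3: prefix='01' -> emit 'o', reset
Bit 4: prefix='0' (no match yet)
Bit 5: prefix='00' -> emit 'h', reset
Bit 6: prefix='0' (no match yet)
Bit 7: prefix='01' -> emit 'o', reset
Bit 8: prefix='1' (no match yet)
Bit 9: prefix='10' (no match yet)
Bit 10: prefix='101' -> emit 'e', reset
Bit 11: prefix='1' (no match yet)
Bit 12: prefix='10' (no match yet)
Bit 13: prefix='101' -> emit 'e', reset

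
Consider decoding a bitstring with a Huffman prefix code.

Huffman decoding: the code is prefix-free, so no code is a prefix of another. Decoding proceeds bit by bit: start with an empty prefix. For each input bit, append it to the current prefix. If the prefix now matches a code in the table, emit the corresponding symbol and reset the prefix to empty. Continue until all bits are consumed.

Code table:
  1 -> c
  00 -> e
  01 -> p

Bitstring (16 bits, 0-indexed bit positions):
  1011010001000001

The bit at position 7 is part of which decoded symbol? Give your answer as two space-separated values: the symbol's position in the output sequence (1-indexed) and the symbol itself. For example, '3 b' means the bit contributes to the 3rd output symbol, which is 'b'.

Bit 0: prefix='1' -> emit 'c', reset
Bit 1: prefix='0' (no match yet)
Bit 2: prefix='01' -> emit 'p', reset
Bit 3: prefix='1' -> emit 'c', reset
Bit 4: prefix='0' (no match yet)
Bit 5: prefix='01' -> emit 'p', reset
Bit 6: prefix='0' (no match yet)
Bit 7: prefix='00' -> emit 'e', reset
Bit 8: prefix='0' (no match yet)
Bit 9: prefix='01' -> emit 'p', reset
Bit 10: prefix='0' (no match yet)
Bit 11: prefix='00' -> emit 'e', reset

Answer: 5 e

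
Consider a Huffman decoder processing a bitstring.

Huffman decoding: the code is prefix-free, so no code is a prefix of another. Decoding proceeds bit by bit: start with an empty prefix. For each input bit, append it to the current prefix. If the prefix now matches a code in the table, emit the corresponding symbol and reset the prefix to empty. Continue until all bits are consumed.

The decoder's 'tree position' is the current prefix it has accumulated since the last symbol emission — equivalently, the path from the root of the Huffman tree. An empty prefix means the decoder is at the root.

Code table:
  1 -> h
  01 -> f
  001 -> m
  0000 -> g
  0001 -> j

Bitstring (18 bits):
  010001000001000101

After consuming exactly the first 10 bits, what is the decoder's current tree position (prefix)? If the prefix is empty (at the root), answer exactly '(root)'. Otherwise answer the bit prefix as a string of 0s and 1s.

Bit 0: prefix='0' (no match yet)
Bit 1: prefix='01' -> emit 'f', reset
Bit 2: prefix='0' (no match yet)
Bit 3: prefix='00' (no match yet)
Bit 4: prefix='000' (no match yet)
Bit 5: prefix='0001' -> emit 'j', reset
Bit 6: prefix='0' (no match yet)
Bit 7: prefix='00' (no match yet)
Bit 8: prefix='000' (no match yet)
Bit 9: prefix='0000' -> emit 'g', reset

Answer: (root)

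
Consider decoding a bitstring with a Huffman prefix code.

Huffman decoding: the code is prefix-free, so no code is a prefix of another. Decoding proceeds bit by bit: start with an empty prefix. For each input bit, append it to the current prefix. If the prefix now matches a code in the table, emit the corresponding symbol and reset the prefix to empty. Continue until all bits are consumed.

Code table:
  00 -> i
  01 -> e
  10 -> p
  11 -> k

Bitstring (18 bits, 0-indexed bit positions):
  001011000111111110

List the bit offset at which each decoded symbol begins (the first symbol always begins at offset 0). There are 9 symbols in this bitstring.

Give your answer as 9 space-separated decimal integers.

Answer: 0 2 4 6 8 10 12 14 16

Derivation:
Bit 0: prefix='0' (no match yet)
Bit 1: prefix='00' -> emit 'i', reset
Bit 2: prefix='1' (no match yet)
Bit 3: prefix='10' -> emit 'p', reset
Bit 4: prefix='1' (no match yet)
Bit 5: prefix='11' -> emit 'k', reset
Bit 6: prefix='0' (no match yet)
Bit 7: prefix='00' -> emit 'i', reset
Bit 8: prefix='0' (no match yet)
Bit 9: prefix='01' -> emit 'e', reset
Bit 10: prefix='1' (no match yet)
Bit 11: prefix='11' -> emit 'k', reset
Bit 12: prefix='1' (no match yet)
Bit 13: prefix='11' -> emit 'k', reset
Bit 14: prefix='1' (no match yet)
Bit 15: prefix='11' -> emit 'k', reset
Bit 16: prefix='1' (no match yet)
Bit 17: prefix='10' -> emit 'p', reset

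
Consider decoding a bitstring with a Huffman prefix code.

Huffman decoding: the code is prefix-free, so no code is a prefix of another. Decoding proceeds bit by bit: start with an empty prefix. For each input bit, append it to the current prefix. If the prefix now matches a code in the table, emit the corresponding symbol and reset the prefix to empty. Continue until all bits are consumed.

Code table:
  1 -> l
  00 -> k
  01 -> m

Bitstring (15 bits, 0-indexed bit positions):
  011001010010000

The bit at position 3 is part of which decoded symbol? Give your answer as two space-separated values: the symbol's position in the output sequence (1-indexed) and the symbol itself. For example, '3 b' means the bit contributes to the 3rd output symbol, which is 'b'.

Answer: 3 k

Derivation:
Bit 0: prefix='0' (no match yet)
Bit 1: prefix='01' -> emit 'm', reset
Bit 2: prefix='1' -> emit 'l', reset
Bit 3: prefix='0' (no match yet)
Bit 4: prefix='00' -> emit 'k', reset
Bit 5: prefix='1' -> emit 'l', reset
Bit 6: prefix='0' (no match yet)
Bit 7: prefix='01' -> emit 'm', reset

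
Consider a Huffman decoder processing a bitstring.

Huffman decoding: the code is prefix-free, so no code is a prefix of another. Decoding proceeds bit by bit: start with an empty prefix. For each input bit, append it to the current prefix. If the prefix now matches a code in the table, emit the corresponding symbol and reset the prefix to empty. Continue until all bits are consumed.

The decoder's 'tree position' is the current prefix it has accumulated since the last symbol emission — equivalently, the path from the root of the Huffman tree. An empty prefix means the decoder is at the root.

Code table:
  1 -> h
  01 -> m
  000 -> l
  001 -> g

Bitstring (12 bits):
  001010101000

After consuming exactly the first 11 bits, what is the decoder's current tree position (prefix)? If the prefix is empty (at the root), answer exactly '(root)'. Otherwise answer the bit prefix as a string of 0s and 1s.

Answer: 00

Derivation:
Bit 0: prefix='0' (no match yet)
Bit 1: prefix='00' (no match yet)
Bit 2: prefix='001' -> emit 'g', reset
Bit 3: prefix='0' (no match yet)
Bit 4: prefix='01' -> emit 'm', reset
Bit 5: prefix='0' (no match yet)
Bit 6: prefix='01' -> emit 'm', reset
Bit 7: prefix='0' (no match yet)
Bit 8: prefix='01' -> emit 'm', reset
Bit 9: prefix='0' (no match yet)
Bit 10: prefix='00' (no match yet)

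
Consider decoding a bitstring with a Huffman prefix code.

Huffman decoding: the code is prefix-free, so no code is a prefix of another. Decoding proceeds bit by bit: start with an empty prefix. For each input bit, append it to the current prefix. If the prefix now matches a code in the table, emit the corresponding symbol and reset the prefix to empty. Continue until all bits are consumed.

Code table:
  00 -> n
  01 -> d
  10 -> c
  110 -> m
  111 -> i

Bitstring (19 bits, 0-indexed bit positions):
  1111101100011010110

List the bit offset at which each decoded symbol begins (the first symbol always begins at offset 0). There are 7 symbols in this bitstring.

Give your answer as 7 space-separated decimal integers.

Bit 0: prefix='1' (no match yet)
Bit 1: prefix='11' (no match yet)
Bit 2: prefix='111' -> emit 'i', reset
Bit 3: prefix='1' (no match yet)
Bit 4: prefix='11' (no match yet)
Bit 5: prefix='110' -> emit 'm', reset
Bit 6: prefix='1' (no match yet)
Bit 7: prefix='11' (no match yet)
Bit 8: prefix='110' -> emit 'm', reset
Bit 9: prefix='0' (no match yet)
Bit 10: prefix='00' -> emit 'n', reset
Bit 11: prefix='1' (no match yet)
Bit 12: prefix='11' (no match yet)
Bit 13: prefix='110' -> emit 'm', reset
Bit 14: prefix='1' (no match yet)
Bit 15: prefix='10' -> emit 'c', reset
Bit 16: prefix='1' (no match yet)
Bit 17: prefix='11' (no match yet)
Bit 18: prefix='110' -> emit 'm', reset

Answer: 0 3 6 9 11 14 16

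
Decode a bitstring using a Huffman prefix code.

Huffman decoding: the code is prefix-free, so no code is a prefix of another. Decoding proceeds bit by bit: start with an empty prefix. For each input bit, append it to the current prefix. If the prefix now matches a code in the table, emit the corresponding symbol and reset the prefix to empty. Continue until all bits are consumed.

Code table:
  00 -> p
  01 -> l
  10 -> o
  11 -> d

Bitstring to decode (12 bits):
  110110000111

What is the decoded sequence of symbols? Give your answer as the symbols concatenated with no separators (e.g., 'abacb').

Bit 0: prefix='1' (no match yet)
Bit 1: prefix='11' -> emit 'd', reset
Bit 2: prefix='0' (no match yet)
Bit 3: prefix='01' -> emit 'l', reset
Bit 4: prefix='1' (no match yet)
Bit 5: prefix='10' -> emit 'o', reset
Bit 6: prefix='0' (no match yet)
Bit 7: prefix='00' -> emit 'p', reset
Bit 8: prefix='0' (no match yet)
Bit 9: prefix='01' -> emit 'l', reset
Bit 10: prefix='1' (no match yet)
Bit 11: prefix='11' -> emit 'd', reset

Answer: dlopld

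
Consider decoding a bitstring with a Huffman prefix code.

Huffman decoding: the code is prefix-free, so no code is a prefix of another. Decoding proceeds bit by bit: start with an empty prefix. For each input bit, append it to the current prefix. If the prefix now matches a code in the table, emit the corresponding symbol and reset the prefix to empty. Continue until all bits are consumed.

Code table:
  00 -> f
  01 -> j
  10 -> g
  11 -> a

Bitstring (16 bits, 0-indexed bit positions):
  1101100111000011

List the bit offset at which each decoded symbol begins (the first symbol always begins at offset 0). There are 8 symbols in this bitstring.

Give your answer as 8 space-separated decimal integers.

Answer: 0 2 4 6 8 10 12 14

Derivation:
Bit 0: prefix='1' (no match yet)
Bit 1: prefix='11' -> emit 'a', reset
Bit 2: prefix='0' (no match yet)
Bit 3: prefix='01' -> emit 'j', reset
Bit 4: prefix='1' (no match yet)
Bit 5: prefix='10' -> emit 'g', reset
Bit 6: prefix='0' (no match yet)
Bit 7: prefix='01' -> emit 'j', reset
Bit 8: prefix='1' (no match yet)
Bit 9: prefix='11' -> emit 'a', reset
Bit 10: prefix='0' (no match yet)
Bit 11: prefix='00' -> emit 'f', reset
Bit 12: prefix='0' (no match yet)
Bit 13: prefix='00' -> emit 'f', reset
Bit 14: prefix='1' (no match yet)
Bit 15: prefix='11' -> emit 'a', reset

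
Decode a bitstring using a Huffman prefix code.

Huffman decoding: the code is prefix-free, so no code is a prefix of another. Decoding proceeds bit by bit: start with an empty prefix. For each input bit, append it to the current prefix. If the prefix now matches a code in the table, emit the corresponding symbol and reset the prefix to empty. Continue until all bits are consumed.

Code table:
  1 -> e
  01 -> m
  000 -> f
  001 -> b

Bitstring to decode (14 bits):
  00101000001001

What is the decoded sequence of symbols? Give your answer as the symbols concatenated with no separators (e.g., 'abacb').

Answer: bmfbb

Derivation:
Bit 0: prefix='0' (no match yet)
Bit 1: prefix='00' (no match yet)
Bit 2: prefix='001' -> emit 'b', reset
Bit 3: prefix='0' (no match yet)
Bit 4: prefix='01' -> emit 'm', reset
Bit 5: prefix='0' (no match yet)
Bit 6: prefix='00' (no match yet)
Bit 7: prefix='000' -> emit 'f', reset
Bit 8: prefix='0' (no match yet)
Bit 9: prefix='00' (no match yet)
Bit 10: prefix='001' -> emit 'b', reset
Bit 11: prefix='0' (no match yet)
Bit 12: prefix='00' (no match yet)
Bit 13: prefix='001' -> emit 'b', reset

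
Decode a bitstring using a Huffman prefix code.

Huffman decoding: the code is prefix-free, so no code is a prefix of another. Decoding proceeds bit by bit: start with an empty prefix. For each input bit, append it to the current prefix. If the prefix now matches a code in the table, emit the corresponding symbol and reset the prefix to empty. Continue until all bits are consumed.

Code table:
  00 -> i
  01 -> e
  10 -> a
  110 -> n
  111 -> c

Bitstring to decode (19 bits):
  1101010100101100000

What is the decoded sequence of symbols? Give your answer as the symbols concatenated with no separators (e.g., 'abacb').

Answer: naaaeeaii

Derivation:
Bit 0: prefix='1' (no match yet)
Bit 1: prefix='11' (no match yet)
Bit 2: prefix='110' -> emit 'n', reset
Bit 3: prefix='1' (no match yet)
Bit 4: prefix='10' -> emit 'a', reset
Bit 5: prefix='1' (no match yet)
Bit 6: prefix='10' -> emit 'a', reset
Bit 7: prefix='1' (no match yet)
Bit 8: prefix='10' -> emit 'a', reset
Bit 9: prefix='0' (no match yet)
Bit 10: prefix='01' -> emit 'e', reset
Bit 11: prefix='0' (no match yet)
Bit 12: prefix='01' -> emit 'e', reset
Bit 13: prefix='1' (no match yet)
Bit 14: prefix='10' -> emit 'a', reset
Bit 15: prefix='0' (no match yet)
Bit 16: prefix='00' -> emit 'i', reset
Bit 17: prefix='0' (no match yet)
Bit 18: prefix='00' -> emit 'i', reset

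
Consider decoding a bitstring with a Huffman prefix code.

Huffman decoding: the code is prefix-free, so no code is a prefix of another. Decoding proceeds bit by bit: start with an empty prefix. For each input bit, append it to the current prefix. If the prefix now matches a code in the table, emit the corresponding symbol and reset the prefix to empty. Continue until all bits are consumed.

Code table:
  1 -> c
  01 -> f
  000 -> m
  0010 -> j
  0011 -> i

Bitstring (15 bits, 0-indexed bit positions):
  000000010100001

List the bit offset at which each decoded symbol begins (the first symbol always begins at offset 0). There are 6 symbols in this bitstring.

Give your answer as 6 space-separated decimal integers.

Answer: 0 3 6 8 10 13

Derivation:
Bit 0: prefix='0' (no match yet)
Bit 1: prefix='00' (no match yet)
Bit 2: prefix='000' -> emit 'm', reset
Bit 3: prefix='0' (no match yet)
Bit 4: prefix='00' (no match yet)
Bit 5: prefix='000' -> emit 'm', reset
Bit 6: prefix='0' (no match yet)
Bit 7: prefix='01' -> emit 'f', reset
Bit 8: prefix='0' (no match yet)
Bit 9: prefix='01' -> emit 'f', reset
Bit 10: prefix='0' (no match yet)
Bit 11: prefix='00' (no match yet)
Bit 12: prefix='000' -> emit 'm', reset
Bit 13: prefix='0' (no match yet)
Bit 14: prefix='01' -> emit 'f', reset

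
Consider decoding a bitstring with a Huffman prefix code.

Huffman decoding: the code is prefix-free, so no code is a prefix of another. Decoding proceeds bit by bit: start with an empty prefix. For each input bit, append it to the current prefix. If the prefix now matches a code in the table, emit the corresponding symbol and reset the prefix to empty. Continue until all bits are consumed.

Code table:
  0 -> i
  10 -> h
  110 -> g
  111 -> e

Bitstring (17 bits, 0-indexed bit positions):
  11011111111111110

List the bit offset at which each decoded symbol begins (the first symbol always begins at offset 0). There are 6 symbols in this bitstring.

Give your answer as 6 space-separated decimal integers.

Bit 0: prefix='1' (no match yet)
Bit 1: prefix='11' (no match yet)
Bit 2: prefix='110' -> emit 'g', reset
Bit 3: prefix='1' (no match yet)
Bit 4: prefix='11' (no match yet)
Bit 5: prefix='111' -> emit 'e', reset
Bit 6: prefix='1' (no match yet)
Bit 7: prefix='11' (no match yet)
Bit 8: prefix='111' -> emit 'e', reset
Bit 9: prefix='1' (no match yet)
Bit 10: prefix='11' (no match yet)
Bit 11: prefix='111' -> emit 'e', reset
Bit 12: prefix='1' (no match yet)
Bit 13: prefix='11' (no match yet)
Bit 14: prefix='111' -> emit 'e', reset
Bit 15: prefix='1' (no match yet)
Bit 16: prefix='10' -> emit 'h', reset

Answer: 0 3 6 9 12 15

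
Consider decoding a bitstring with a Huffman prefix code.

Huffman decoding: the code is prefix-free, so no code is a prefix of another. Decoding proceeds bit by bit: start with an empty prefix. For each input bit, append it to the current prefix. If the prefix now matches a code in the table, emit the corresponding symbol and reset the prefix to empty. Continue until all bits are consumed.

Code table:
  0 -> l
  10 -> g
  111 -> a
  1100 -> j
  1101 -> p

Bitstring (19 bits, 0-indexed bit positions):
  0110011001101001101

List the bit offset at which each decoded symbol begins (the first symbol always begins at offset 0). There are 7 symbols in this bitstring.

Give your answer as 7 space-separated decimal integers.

Answer: 0 1 5 9 13 14 15

Derivation:
Bit 0: prefix='0' -> emit 'l', reset
Bit 1: prefix='1' (no match yet)
Bit 2: prefix='11' (no match yet)
Bit 3: prefix='110' (no match yet)
Bit 4: prefix='1100' -> emit 'j', reset
Bit 5: prefix='1' (no match yet)
Bit 6: prefix='11' (no match yet)
Bit 7: prefix='110' (no match yet)
Bit 8: prefix='1100' -> emit 'j', reset
Bit 9: prefix='1' (no match yet)
Bit 10: prefix='11' (no match yet)
Bit 11: prefix='110' (no match yet)
Bit 12: prefix='1101' -> emit 'p', reset
Bit 13: prefix='0' -> emit 'l', reset
Bit 14: prefix='0' -> emit 'l', reset
Bit 15: prefix='1' (no match yet)
Bit 16: prefix='11' (no match yet)
Bit 17: prefix='110' (no match yet)
Bit 18: prefix='1101' -> emit 'p', reset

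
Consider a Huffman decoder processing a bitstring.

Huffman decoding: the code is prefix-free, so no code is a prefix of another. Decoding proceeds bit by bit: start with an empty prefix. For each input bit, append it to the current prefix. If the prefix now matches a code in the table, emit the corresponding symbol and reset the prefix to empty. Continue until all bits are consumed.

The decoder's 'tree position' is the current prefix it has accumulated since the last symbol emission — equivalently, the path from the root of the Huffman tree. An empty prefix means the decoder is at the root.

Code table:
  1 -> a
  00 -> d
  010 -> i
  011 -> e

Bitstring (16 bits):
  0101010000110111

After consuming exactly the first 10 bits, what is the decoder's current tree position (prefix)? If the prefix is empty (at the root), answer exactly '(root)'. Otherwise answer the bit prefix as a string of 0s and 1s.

Answer: 0

Derivation:
Bit 0: prefix='0' (no match yet)
Bit 1: prefix='01' (no match yet)
Bit 2: prefix='010' -> emit 'i', reset
Bit 3: prefix='1' -> emit 'a', reset
Bit 4: prefix='0' (no match yet)
Bit 5: prefix='01' (no match yet)
Bit 6: prefix='010' -> emit 'i', reset
Bit 7: prefix='0' (no match yet)
Bit 8: prefix='00' -> emit 'd', reset
Bit 9: prefix='0' (no match yet)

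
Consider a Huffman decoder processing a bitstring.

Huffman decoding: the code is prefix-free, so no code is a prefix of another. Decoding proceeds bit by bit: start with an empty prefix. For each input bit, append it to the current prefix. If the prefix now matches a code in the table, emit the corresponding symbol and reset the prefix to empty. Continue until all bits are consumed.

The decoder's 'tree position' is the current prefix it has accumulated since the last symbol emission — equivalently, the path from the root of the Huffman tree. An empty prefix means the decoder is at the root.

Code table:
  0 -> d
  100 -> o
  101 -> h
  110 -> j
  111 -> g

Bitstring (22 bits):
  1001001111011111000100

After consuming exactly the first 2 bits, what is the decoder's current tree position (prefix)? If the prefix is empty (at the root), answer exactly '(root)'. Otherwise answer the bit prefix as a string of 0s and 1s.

Bit 0: prefix='1' (no match yet)
Bit 1: prefix='10' (no match yet)

Answer: 10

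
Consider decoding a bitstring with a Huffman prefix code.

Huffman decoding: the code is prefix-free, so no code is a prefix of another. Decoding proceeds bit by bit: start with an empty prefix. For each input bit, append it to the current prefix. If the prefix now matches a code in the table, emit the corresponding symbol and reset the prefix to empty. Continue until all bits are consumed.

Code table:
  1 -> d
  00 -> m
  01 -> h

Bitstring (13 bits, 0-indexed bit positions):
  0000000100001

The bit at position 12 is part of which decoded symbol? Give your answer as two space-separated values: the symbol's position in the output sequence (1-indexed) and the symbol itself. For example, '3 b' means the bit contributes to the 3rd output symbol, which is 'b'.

Answer: 7 d

Derivation:
Bit 0: prefix='0' (no match yet)
Bit 1: prefix='00' -> emit 'm', reset
Bit 2: prefix='0' (no match yet)
Bit 3: prefix='00' -> emit 'm', reset
Bit 4: prefix='0' (no match yet)
Bit 5: prefix='00' -> emit 'm', reset
Bit 6: prefix='0' (no match yet)
Bit 7: prefix='01' -> emit 'h', reset
Bit 8: prefix='0' (no match yet)
Bit 9: prefix='00' -> emit 'm', reset
Bit 10: prefix='0' (no match yet)
Bit 11: prefix='00' -> emit 'm', reset
Bit 12: prefix='1' -> emit 'd', reset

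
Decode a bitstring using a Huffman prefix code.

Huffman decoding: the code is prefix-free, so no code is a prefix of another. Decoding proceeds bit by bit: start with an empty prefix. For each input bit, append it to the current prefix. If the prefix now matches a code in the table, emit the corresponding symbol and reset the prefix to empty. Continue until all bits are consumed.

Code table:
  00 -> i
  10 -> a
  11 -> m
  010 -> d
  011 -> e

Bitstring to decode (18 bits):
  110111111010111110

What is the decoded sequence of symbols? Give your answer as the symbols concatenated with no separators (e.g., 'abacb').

Answer: memmdmma

Derivation:
Bit 0: prefix='1' (no match yet)
Bit 1: prefix='11' -> emit 'm', reset
Bit 2: prefix='0' (no match yet)
Bit 3: prefix='01' (no match yet)
Bit 4: prefix='011' -> emit 'e', reset
Bit 5: prefix='1' (no match yet)
Bit 6: prefix='11' -> emit 'm', reset
Bit 7: prefix='1' (no match yet)
Bit 8: prefix='11' -> emit 'm', reset
Bit 9: prefix='0' (no match yet)
Bit 10: prefix='01' (no match yet)
Bit 11: prefix='010' -> emit 'd', reset
Bit 12: prefix='1' (no match yet)
Bit 13: prefix='11' -> emit 'm', reset
Bit 14: prefix='1' (no match yet)
Bit 15: prefix='11' -> emit 'm', reset
Bit 16: prefix='1' (no match yet)
Bit 17: prefix='10' -> emit 'a', reset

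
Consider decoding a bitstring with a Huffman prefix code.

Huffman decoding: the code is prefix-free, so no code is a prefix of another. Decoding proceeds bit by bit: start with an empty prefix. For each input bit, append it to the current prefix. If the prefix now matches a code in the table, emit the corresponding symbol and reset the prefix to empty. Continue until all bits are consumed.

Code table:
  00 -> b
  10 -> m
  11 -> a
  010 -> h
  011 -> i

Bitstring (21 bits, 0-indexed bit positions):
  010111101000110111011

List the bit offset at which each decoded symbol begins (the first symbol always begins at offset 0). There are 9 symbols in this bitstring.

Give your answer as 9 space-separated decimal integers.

Answer: 0 3 5 7 10 12 14 17 19

Derivation:
Bit 0: prefix='0' (no match yet)
Bit 1: prefix='01' (no match yet)
Bit 2: prefix='010' -> emit 'h', reset
Bit 3: prefix='1' (no match yet)
Bit 4: prefix='11' -> emit 'a', reset
Bit 5: prefix='1' (no match yet)
Bit 6: prefix='11' -> emit 'a', reset
Bit 7: prefix='0' (no match yet)
Bit 8: prefix='01' (no match yet)
Bit 9: prefix='010' -> emit 'h', reset
Bit 10: prefix='0' (no match yet)
Bit 11: prefix='00' -> emit 'b', reset
Bit 12: prefix='1' (no match yet)
Bit 13: prefix='11' -> emit 'a', reset
Bit 14: prefix='0' (no match yet)
Bit 15: prefix='01' (no match yet)
Bit 16: prefix='011' -> emit 'i', reset
Bit 17: prefix='1' (no match yet)
Bit 18: prefix='10' -> emit 'm', reset
Bit 19: prefix='1' (no match yet)
Bit 20: prefix='11' -> emit 'a', reset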